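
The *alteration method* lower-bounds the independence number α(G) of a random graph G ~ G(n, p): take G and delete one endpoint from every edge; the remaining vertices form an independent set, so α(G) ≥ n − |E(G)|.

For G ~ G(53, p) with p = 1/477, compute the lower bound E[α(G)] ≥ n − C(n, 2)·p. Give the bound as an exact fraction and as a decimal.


E[|E(G)|] = C(53, 2)·p = 1378 · (1/477) = 26/9.
E[α(G)] ≥ n − E[|E(G)|] = 53 − 26/9 = 451/9.
Numerically: ≈ 50.111.
(This is only a lower bound; the true E[α(G)] may be larger.)

E[α(G)] ≥ 451/9 ≈ 50.111.


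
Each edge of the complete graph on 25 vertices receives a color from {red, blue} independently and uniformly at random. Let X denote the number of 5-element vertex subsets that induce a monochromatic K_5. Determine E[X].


Let X = Σ_S X_S over the C(25, 5) = 53130 subsets S of size 5, where X_S = 1 if the K_5 on S is monochromatic.
For a fixed S, the K_5 on S has C(5, 2) = 10 edges. P[all 10 edges red] = (1/2)^10, and likewise for blue, so P[monochromatic] = 2·(1/2)^10 = 2^{1 − 10} = 1/512.
By linearity of expectation: E[X] = C(25, 5) · 2^{1 − 10} = 53130 · 1/512 = 26565/256.
Numerically: E[X] ≈ 103.7695.

E[X] = C(25,5)·2^(1−C(5,2)) = 26565/256 ≈ 103.7695.


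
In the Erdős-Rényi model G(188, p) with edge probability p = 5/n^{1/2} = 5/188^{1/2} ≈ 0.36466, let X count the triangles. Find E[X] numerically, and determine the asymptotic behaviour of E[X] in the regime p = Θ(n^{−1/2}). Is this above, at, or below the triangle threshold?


Number of potential triangles: C(188, 3) = 1089836.
Each occurs with probability p³ ≈ (0.36466)³ ≈ 4.8492351e-02.
By linearity: E[X] = C(188, 3)·p³ ≈ 1089836 · 4.8492351e-02 ≈ 52848.70973.
Since α = 1/2 < 1, p = c/n^{1/2} ≫ 1/n is above the triangle threshold p ~ 1/n. Asymptotically E[X] ~ (c³/6)·n^{3(1−α)} = (5³/6)·n^{1.5} → ∞; triangles are abundant w.h.p.

E[X] ≈ 52848.70973; in regime p = Θ(1/n^{1/2}) E[X] diverges (above the triangle threshold p ~ 1/n).


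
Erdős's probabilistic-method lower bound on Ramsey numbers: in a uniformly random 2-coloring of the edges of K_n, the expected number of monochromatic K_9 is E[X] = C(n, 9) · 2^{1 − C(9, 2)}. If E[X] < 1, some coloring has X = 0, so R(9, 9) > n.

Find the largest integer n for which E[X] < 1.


We need C(n, 9) · 2^{1 − 36} < 1, i.e. C(n, 9) < 2^{36 − 1} = 34359738368.
Check values of n near the boundary:
  n = 59: C(59, 9) = 12565671261; 12565671261 < 34359738368? YES
  n = 60: C(60, 9) = 14783142660; 14783142660 < 34359738368? YES
  n = 61: C(61, 9) = 17341763505; 17341763505 < 34359738368? YES
  n = 62: C(62, 9) = 20286591270; 20286591270 < 34359738368? YES
  n = 63: C(63, 9) = 23667689815; 23667689815 < 34359738368? YES
  n = 64: C(64, 9) = 27540584512; 27540584512 < 34359738368? YES
  n = 65: C(65, 9) = 31966749880; 31966749880 < 34359738368? YES
  n = 66: C(66, 9) = 37014131440; 37014131440 < 34359738368? NO
  n = 67: C(67, 9) = 42757703560; 42757703560 < 34359738368? NO
The largest n with C(n, 9) < 34359738368 is n = 65 (where E[X] = 3995843735/4294967296 ≈ 0.9303549). Hence R(9, 9) > 65, i.e. R(9, 9) ≥ 66.

Largest n = 65; hence R(9, 9) > 65.


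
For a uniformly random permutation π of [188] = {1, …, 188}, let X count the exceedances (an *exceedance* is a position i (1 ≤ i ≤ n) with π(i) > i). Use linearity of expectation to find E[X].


Write X = Σ_{i=1}^{188} X_i, where X_i = 1_{π(i) > i}.
For each fixed i, π(i) is uniform over {1, …, 188} (marginal of a uniform permutation), so P[π(i) > i] = (n − i)/n. Summing: Σ_{i=1}^{188} (n − i)/n = (0 + 1 + … + 187)/188 = 188(188 − 1)/(2·188) = (188 − 1)/2.
Hence E[X] = Σ_{i=1}^{188} (188 − i)/188 = 187/2 ≈ 93.500.

E[X] = 187/2 = 93.500.


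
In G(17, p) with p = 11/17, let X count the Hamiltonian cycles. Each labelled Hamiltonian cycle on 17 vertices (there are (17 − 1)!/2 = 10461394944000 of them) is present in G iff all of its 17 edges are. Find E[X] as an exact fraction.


K_17 has (17 − 1)!/2 = 10461394944000 labelled Hamiltonian cycles.
For each such Hamiltonian cycle H, let X_H = 1 if all 17 edges of H are present in G. Then P[X_H = 1] = p^{17} = (11/17)^{17} = 505447028499293771/827240261886336764177.
By linearity: E[X] = Σ_H E[X_H] = 10461394944000 · p^{17} = 10461394944000 · 505447028499293771/827240261886336764177 = 5287680988402335763510093824000/827240261886336764177.
Numerically: E[X] ≈ 6.39e+09.

E[X] = 10461394944000 · (11/17)^{17} = 5287680988402335763510093824000/827240261886336764177 ≈ 6.39e+09.


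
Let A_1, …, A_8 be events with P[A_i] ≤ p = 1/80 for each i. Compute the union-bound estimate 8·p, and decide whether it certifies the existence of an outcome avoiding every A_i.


Union bound: P[∪_{i=1}^{8} A_i] ≤ Σ_i P[A_i] ≤ 8·p = 8·(1/80) = 1/10.
Numerically: 1/10 ≈ 0.1000000.
Is 1/10 < 1? YES.
Since P[∪ A_i] ≤ 1/10 < 1, the complement has P[∩ A_i^c] ≥ 1 − 1/10 = 9/10 > 0, so some outcome avoids every A_i.

8·p = 1/10 ≈ 0.1000000; existence CERTIFIED by the union bound.


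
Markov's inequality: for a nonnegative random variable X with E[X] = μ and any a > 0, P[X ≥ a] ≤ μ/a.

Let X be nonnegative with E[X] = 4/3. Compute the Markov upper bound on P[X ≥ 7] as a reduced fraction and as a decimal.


μ = E[X] = 4/3, a = 7.
Markov: P[X ≥ 7] ≤ μ/a = (4/3)/7 = 4/21.
Numerically: ≈ 0.19048.
(Since a = 7 > μ = 1.33333, the bound 4/21 is < 1 and informative.)

P[X ≥ 7] ≤ 4/21 ≈ 0.19048.


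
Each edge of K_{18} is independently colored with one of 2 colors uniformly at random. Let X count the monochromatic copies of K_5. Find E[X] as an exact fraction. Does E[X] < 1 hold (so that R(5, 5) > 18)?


E[X] = C(18, 5) · 2^{1 − 10} = 8568 · 2^{−9} = 8568/512.
As a reduced fraction: E[X] = 1071/64 ≈ 16.7343750.
Is E[X] < 1? NO.
Since E[X] ≥ 1, the first-moment bound is inconclusive at n = 18; it does NOT by itself certify R(5, 5) > 18.

E[X] = 1071/64 ≈ 16.7343750; E[X] ≥ 1; first-moment method inconclusive here.


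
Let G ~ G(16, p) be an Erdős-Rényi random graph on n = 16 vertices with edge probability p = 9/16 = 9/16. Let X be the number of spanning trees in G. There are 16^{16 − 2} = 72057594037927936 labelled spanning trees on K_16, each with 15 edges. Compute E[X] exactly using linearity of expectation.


K_16 has 16^{16 − 2} = 72057594037927936 labelled spanning trees.
For each such spanning tree H, let X_H = 1 if all 15 edges of H are present in G. Then P[X_H = 1] = p^{15} = (9/16)^{15} = 205891132094649/1152921504606846976.
Summing the indicators: E[X] = Σ_H E[X_H] = 72057594037927936 · p^{15} = 72057594037927936 · 205891132094649/1152921504606846976 = 205891132094649/16.
Numerically: E[X] ≈ 1.29e+13.

E[X] = 72057594037927936 · (9/16)^{15} = 205891132094649/16 ≈ 1.29e+13.


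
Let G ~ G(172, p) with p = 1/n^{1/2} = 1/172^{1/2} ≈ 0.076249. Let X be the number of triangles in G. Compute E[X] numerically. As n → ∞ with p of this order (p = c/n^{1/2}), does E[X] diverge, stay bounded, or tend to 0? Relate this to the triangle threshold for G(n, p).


Number of potential triangles: C(172, 3) = 833340.
Each occurs with probability p³ ≈ (0.076249)³ ≈ 4.4330980e-04.
By linearity: E[X] = C(172, 3)·p³ ≈ 833340 · 4.4330980e-04 ≈ 369.42779.
Since α = 1/2 < 1, p = c/n^{1/2} ≫ 1/n is above the triangle threshold p ~ 1/n. Asymptotically E[X] ~ (c³/6)·n^{3(1−α)} = (1³/6)·n^{1.5} → ∞; triangles are abundant w.h.p.

E[X] ≈ 369.42779; in regime p = Θ(1/n^{1/2}) E[X] diverges (above the triangle threshold p ~ 1/n).


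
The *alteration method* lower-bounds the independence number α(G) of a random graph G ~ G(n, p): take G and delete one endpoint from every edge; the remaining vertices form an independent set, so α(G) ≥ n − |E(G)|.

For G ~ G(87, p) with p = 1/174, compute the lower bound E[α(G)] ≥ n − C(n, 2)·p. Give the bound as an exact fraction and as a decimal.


E[|E(G)|] = C(87, 2)·p = 3741 · (1/174) = 43/2.
E[α(G)] ≥ n − E[|E(G)|] = 87 − 43/2 = 131/2.
Numerically: ≈ 65.5000.
(This is only a lower bound; the true E[α(G)] may be larger.)

E[α(G)] ≥ 131/2 ≈ 65.5000.


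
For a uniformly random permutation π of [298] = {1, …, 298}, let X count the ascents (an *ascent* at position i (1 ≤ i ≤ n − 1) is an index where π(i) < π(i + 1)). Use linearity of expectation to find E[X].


Write X = Σ X_I over i = 1, …, 297, with X_I the indicator of one ascent.
There are 297 indicators.
For each fixed i, the pair (π(i), π(i+1)) is a uniformly random ordered pair of distinct values from {1, …, 298}; by symmetry P[π(i) < π(i+1)] = 1/2.
By linearity: E[X] = 297 · (1/2) = (298 − 1) · (1/2) = 297/2 ≈ 148.500.

E[X] = 297/2 = 148.500.


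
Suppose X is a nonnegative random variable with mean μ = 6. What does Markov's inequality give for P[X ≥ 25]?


μ = E[X] = 6, a = 25.
Markov: P[X ≥ 25] ≤ μ/a = (6)/25 = 6/25.
Numerically: ≈ 0.24000.
(Since a = 25 > μ = 6.00000, the bound 6/25 is < 1 and informative.)

P[X ≥ 25] ≤ 6/25 ≈ 0.24000.


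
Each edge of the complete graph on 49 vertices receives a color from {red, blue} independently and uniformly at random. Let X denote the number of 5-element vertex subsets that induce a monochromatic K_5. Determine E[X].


Let X = Σ_S X_S over the C(49, 5) = 1906884 subsets S of size 5, where X_S = 1 if the K_5 on S is monochromatic.
For a fixed S, the K_5 on S has C(5, 2) = 10 edges. P[all 10 edges red] = (1/2)^10, and likewise for blue, so P[monochromatic] = 2·(1/2)^10 = 2^{1 − 10} = 1/512.
By linearity: E[X] = C(49, 5) · 2^{1 − 10} = 1906884 · 1/512 = 476721/128.
Numerically: E[X] ≈ 3724.383.

E[X] = C(49,5)·2^(1−C(5,2)) = 476721/128 ≈ 3724.383.


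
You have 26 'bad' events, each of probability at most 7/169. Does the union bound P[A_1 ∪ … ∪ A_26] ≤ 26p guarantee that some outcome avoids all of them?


Union bound: P[∪_{i=1}^{26} A_i] ≤ Σ_i P[A_i] ≤ 26·p = 26·(7/169) = 14/13.
Numerically: 14/13 ≈ 1.0769231.
Is 14/13 < 1? NO.
Since the bound 14/13 is ≥ 1, the union bound is uninformative here; it does NOT by itself certify existence.

26·p = 14/13 ≈ 1.0769231; existence NOT certified by the union bound.


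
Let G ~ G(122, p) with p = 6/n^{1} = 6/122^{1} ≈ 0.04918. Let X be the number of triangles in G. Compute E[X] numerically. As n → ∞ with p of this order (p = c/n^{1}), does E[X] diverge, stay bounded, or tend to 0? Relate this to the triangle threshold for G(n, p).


Number of potential triangles: C(122, 3) = 295240.
Each occurs with probability p³ ≈ (0.04918)³ ≈ 1.1895269e-04.
By linearity: E[X] = C(122, 3)·p³ ≈ 295240 · 1.1895269e-04 ≈ 35.11959.
Here α = 1, so p = 6/n is exactly at the triangle threshold p ~ 1/n. Asymptotically E[X] → c³/6 = 6³/6 = 36 ≈ 36.00000, a bounded constant. In this regime the triangle count is asymptotically Poisson(c³/6).

E[X] ≈ 35.11959; in regime p = Θ(1/n^{1}) E[X] stays bounded (at the triangle threshold p ~ 1/n).


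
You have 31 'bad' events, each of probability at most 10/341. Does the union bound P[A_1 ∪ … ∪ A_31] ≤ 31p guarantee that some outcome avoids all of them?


Union bound: P[∪_{i=1}^{31} A_i] ≤ Σ_i P[A_i] ≤ 31·p = 31·(10/341) = 10/11.
Numerically: 10/11 ≈ 0.909.
Is 10/11 < 1? YES.
Since P[∪ A_i] ≤ 10/11 < 1, the complement has P[∩ A_i^c] ≥ 1 − 10/11 = 1/11 > 0, so some outcome avoids every A_i.

31·p = 10/11 ≈ 0.909; existence CERTIFIED by the union bound.


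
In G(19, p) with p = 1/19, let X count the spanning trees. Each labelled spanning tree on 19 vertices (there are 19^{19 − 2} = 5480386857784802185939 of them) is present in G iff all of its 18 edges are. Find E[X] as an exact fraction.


K_19 has 19^{19 − 2} = 5480386857784802185939 labelled spanning trees.
For each such spanning tree H, let X_H = 1 if all 18 edges of H are present in G. Then P[X_H = 1] = p^{18} = (1/19)^{18} = 1/104127350297911241532841.
By linearity of expectation: E[X] = Σ_H E[X_H] = 5480386857784802185939 · p^{18} = 5480386857784802185939 · 1/104127350297911241532841 = 1/19.
Numerically: E[X] ≈ 0.052632.

E[X] = 5480386857784802185939 · (1/19)^{18} = 1/19 ≈ 0.052632.


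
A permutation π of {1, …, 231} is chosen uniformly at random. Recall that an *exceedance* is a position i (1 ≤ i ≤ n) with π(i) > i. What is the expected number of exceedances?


Write X = Σ_{i=1}^{231} X_i, where X_i = 1_{π(i) > i}.
For each fixed i, π(i) is uniform over {1, …, 231} (marginal of a uniform permutation), so P[π(i) > i] = (n − i)/n. Summing: Σ_{i=1}^{231} (n − i)/n = (0 + 1 + … + 230)/231 = 231(231 − 1)/(2·231) = (231 − 1)/2.
Hence E[X] = Σ_{i=1}^{231} (231 − i)/231 = 115 ≈ 115.000.

E[X] = 115 = 115.000.


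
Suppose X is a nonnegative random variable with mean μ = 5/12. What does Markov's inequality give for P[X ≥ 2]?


μ = E[X] = 5/12, a = 2.
Markov: P[X ≥ 2] ≤ μ/a = (5/12)/2 = 5/24.
Numerically: ≈ 0.208333.
(Since a = 2 > μ = 0.416667, the bound 5/24 is < 1 and informative.)

P[X ≥ 2] ≤ 5/24 ≈ 0.208333.


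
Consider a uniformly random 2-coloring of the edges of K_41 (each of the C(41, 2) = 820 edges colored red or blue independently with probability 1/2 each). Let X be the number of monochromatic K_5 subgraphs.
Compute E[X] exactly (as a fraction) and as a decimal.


Let X = Σ_S X_S over the C(41, 5) = 749398 subsets S of size 5, where X_S = 1 if the K_5 on S is monochromatic.
For a fixed S, the K_5 on S has C(5, 2) = 10 edges. P[all 10 edges red] = (1/2)^10, and likewise for blue, so P[monochromatic] = 2·(1/2)^10 = 2^{1 − 10} = 1/512.
By linearity: E[X] = C(41, 5) · 2^{1 − 10} = 749398 · 1/512 = 374699/256.
Numerically: E[X] ≈ 1463.66797.

E[X] = C(41,5)·2^(1−C(5,2)) = 374699/256 ≈ 1463.66797.


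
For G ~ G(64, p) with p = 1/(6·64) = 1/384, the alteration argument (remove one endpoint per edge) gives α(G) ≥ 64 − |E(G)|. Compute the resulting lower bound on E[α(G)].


E[|E(G)|] = C(64, 2)·p = 2016 · (1/384) = 21/4.
E[α(G)] ≥ n − E[|E(G)|] = 64 − 21/4 = 235/4.
Numerically: ≈ 58.7500.
(This is only a lower bound; the true E[α(G)] may be larger.)

E[α(G)] ≥ 235/4 ≈ 58.7500.


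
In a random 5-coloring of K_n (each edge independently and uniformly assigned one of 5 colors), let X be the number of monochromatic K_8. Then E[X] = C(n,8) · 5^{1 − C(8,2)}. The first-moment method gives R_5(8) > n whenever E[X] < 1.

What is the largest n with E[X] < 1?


We need C(n, 8) · 5^{1 − 28} < 1, i.e. C(n, 8) < 5^{28 − 1} = 7450580596923828125.
Check values of n near the boundary:
  n = 860: C(860, 8) = 7182671140665308145; 7182671140665308145 < 7450580596923828125? YES
  n = 861: C(861, 8) = 7250034996615275865; 7250034996615275865 < 7450580596923828125? YES
  n = 862: C(862, 8) = 7317951015318931845; 7317951015318931845 < 7450580596923828125? YES
  n = 863: C(863, 8) = 7386423071602617757; 7386423071602617757 < 7450580596923828125? YES
  n = 864: C(864, 8) = 7455455062926006708; 7455455062926006708 < 7450580596923828125? NO
  n = 865: C(865, 8) = 7525050909487743060; 7525050909487743060 < 7450580596923828125? NO
The largest n with C(n, 8) < 7450580596923828125 is n = 863 (where E[X] = 7386423071602617757/7450580596923828125 ≈ 0.9913889). Hence R_5(8) > 863, i.e. R_5(8) ≥ 864.

Largest n = 863; hence R_5(8) > 863.


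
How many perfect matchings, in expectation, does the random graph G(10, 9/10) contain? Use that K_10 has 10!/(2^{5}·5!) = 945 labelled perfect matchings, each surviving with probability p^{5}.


K_10 has 10!/(2^{5}·5!) = 945 labelled perfect matchings.
For each such perfect matching H, let X_H = 1 if all 5 edges of H are present in G. Then P[X_H = 1] = p^{5} = (9/10)^{5} = 59049/100000.
By linearity of expectation: E[X] = Σ_H E[X_H] = 945 · p^{5} = 945 · 59049/100000 = 11160261/20000.
Numerically: E[X] ≈ 558.013.

E[X] = 945 · (9/10)^{5} = 11160261/20000 ≈ 558.013.


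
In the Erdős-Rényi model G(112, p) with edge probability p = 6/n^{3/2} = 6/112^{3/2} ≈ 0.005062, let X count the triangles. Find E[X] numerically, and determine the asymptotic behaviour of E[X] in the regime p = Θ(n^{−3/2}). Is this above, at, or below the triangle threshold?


Number of potential triangles: C(112, 3) = 227920.
Each occurs with probability p³ ≈ (0.005062)³ ≈ 1.297098e-07.
By linearity: E[X] = C(112, 3)·p³ ≈ 227920 · 1.297098e-07 ≈ 0.0296.
Since α = 3/2 > 1, p = c/n^{3/2} = o(1/n) is below the triangle threshold p ~ 1/n. Asymptotically E[X] ~ (c³/6)·n^{3(1−α)} = (6³/6)·n^{-1.5} → 0, so by Markov's inequality G has no triangles w.h.p.

E[X] ≈ 0.0296; in regime p = Θ(1/n^{3/2}) E[X] tends to 0 (below the triangle threshold p ~ 1/n).


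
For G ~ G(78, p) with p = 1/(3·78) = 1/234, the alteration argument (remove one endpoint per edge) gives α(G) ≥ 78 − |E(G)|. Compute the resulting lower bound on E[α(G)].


E[|E(G)|] = C(78, 2)·p = 3003 · (1/234) = 77/6.
E[α(G)] ≥ n − E[|E(G)|] = 78 − 77/6 = 391/6.
Numerically: ≈ 65.1667.
(This is only a lower bound; the true E[α(G)] may be larger.)

E[α(G)] ≥ 391/6 ≈ 65.1667.


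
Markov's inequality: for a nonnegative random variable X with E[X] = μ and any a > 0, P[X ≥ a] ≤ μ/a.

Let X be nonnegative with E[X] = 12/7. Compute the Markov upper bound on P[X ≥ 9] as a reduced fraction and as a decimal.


μ = E[X] = 12/7, a = 9.
Markov: P[X ≥ 9] ≤ μ/a = (12/7)/9 = 4/21.
Numerically: ≈ 0.1905.
(Since a = 9 > μ = 1.7143, the bound 4/21 is < 1 and informative.)

P[X ≥ 9] ≤ 4/21 ≈ 0.1905.


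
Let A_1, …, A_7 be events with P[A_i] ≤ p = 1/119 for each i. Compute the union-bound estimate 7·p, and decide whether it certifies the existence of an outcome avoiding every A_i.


Union bound: P[∪_{i=1}^{7} A_i] ≤ Σ_i P[A_i] ≤ 7·p = 7·(1/119) = 1/17.
Numerically: 1/17 ≈ 0.058824.
Is 1/17 < 1? YES.
Since P[∪ A_i] ≤ 1/17 < 1, the complement has P[∩ A_i^c] ≥ 1 − 1/17 = 16/17 > 0, so some outcome avoids every A_i.

7·p = 1/17 ≈ 0.058824; existence CERTIFIED by the union bound.


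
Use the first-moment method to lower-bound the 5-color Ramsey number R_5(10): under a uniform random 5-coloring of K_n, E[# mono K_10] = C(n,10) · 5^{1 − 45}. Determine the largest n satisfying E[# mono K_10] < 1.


We need C(n, 10) · 5^{1 − 45} < 1, i.e. C(n, 10) < 5^{45 − 1} = 5684341886080801486968994140625.
Check values of n near the boundary:
  n = 5388: C(5388, 10) = 5634865093375880654852250419586; 5634865093375880654852250419586 < 5684341886080801486968994140625? YES
  n = 5389: C(5389, 10) = 5645340767466558997768874792926; 5645340767466558997768874792926 < 5684341886080801486968994140625? YES
  n = 5390: C(5390, 10) = 5655833965919099070255434039753; 5655833965919099070255434039753 < 5684341886080801486968994140625? YES
  n = 5391: C(5391, 10) = 5666344714787188828795213697883; 5666344714787188828795213697883 < 5684341886080801486968994140625? YES
  n = 5392: C(5392, 10) = 5676873040158402483252283957448; 5676873040158402483252283957448 < 5684341886080801486968994140625? YES
  n = 5393: C(5393, 10) = 5687418968154238267170642278008; 5687418968154238267170642278008 < 5684341886080801486968994140625? NO
  n = 5394: C(5394, 10) = 5697982524930156243149785372878; 5697982524930156243149785372878 < 5684341886080801486968994140625? NO
  n = 5395: C(5395, 10) = 5708563736675616143322765475706; 5708563736675616143322765475706 < 5684341886080801486968994140625? NO
The largest n with C(n, 10) < 5684341886080801486968994140625 is n = 5392 (where E[X] = 5676873040158402483252283957448/5684341886080801486968994140625 ≈ 0.9987). Hence R_5(10) > 5392, i.e. R_5(10) ≥ 5393.

Largest n = 5392; hence R_5(10) > 5392.


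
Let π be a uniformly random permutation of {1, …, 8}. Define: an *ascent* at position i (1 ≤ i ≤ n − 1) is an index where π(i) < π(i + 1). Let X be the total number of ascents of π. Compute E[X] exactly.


Write X = Σ X_I over i = 1, …, 7, with X_I the indicator of one ascent.
There are 7 indicators.
For each fixed i, the pair (π(i), π(i+1)) is a uniformly random ordered pair of distinct values from {1, …, 8}; by symmetry P[π(i) < π(i+1)] = 1/2.
By linearity: E[X] = 7 · (1/2) = (8 − 1) · (1/2) = 7/2 ≈ 3.50000.

E[X] = 7/2 = 3.50000.


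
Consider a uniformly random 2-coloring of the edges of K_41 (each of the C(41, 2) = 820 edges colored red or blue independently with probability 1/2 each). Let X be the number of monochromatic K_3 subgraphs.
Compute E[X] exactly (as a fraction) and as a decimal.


Let X = Σ_S X_S over the C(41, 3) = 10660 subsets S of size 3, where X_S = 1 if the K_3 on S is monochromatic.
For a fixed S, the K_3 on S has C(3, 2) = 3 edges. P[all 3 edges red] = (1/2)^3, and likewise for blue, so P[monochromatic] = 2·(1/2)^3 = 2^{1 − 3} = 1/4.
By linearity: E[X] = C(41, 3) · 2^{1 − 3} = 10660 · 1/4 = 2665.
Numerically: E[X] ≈ 2665.00000.

E[X] = C(41,3)·2^(1−C(3,2)) = 2665 ≈ 2665.00000.


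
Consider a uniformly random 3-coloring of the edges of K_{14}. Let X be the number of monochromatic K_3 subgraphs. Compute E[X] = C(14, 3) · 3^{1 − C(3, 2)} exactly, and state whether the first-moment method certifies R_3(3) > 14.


E[X] = C(14, 3) · 3^{1 − 3} = 364 · 3^{−2} = 364/9.
As a reduced fraction: E[X] = 364/9 ≈ 40.444444.
Is E[X] < 1? NO.
Since E[X] ≥ 1, the first-moment bound is inconclusive at n = 14; it does NOT by itself certify R_3(3) > 14.

E[X] = 364/9 ≈ 40.444444; E[X] ≥ 1; first-moment method inconclusive here.


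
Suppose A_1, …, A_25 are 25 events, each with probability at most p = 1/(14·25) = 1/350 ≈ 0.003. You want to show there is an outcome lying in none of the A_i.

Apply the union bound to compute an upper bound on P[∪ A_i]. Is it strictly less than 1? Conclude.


Union bound: P[∪_{i=1}^{25} A_i] ≤ Σ_i P[A_i] ≤ 25·p = 25·(1/350) = 1/14.
Numerically: 1/14 ≈ 0.071.
Is 1/14 < 1? YES.
Since P[∪ A_i] ≤ 1/14 < 1, the complement has P[∩ A_i^c] ≥ 1 − 1/14 = 13/14 > 0, so some outcome avoids every A_i.

25·p = 1/14 ≈ 0.071; existence CERTIFIED by the union bound.


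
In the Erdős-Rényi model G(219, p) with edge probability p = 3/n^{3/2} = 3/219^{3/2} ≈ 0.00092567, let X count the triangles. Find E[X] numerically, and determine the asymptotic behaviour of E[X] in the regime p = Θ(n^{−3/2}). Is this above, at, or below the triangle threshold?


Number of potential triangles: C(219, 3) = 1726669.
Each occurs with probability p³ ≈ (0.00092567)³ ≈ 7.9316811e-10.
By linearity: E[X] = C(219, 3)·p³ ≈ 1726669 · 7.9316811e-10 ≈ 0.00137.
Since α = 3/2 > 1, p = c/n^{3/2} = o(1/n) is below the triangle threshold p ~ 1/n. Asymptotically E[X] ~ (c³/6)·n^{3(1−α)} = (3³/6)·n^{-1.5} → 0, so by Markov's inequality G has no triangles w.h.p.

E[X] ≈ 0.00137; in regime p = Θ(1/n^{3/2}) E[X] tends to 0 (below the triangle threshold p ~ 1/n).


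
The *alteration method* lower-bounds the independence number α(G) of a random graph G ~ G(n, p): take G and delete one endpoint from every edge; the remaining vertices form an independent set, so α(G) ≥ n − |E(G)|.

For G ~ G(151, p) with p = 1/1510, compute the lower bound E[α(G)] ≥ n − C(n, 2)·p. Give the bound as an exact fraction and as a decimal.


E[|E(G)|] = C(151, 2)·p = 11325 · (1/1510) = 15/2.
E[α(G)] ≥ n − E[|E(G)|] = 151 − 15/2 = 287/2.
Numerically: ≈ 143.500000.
(This is only a lower bound; the true E[α(G)] may be larger.)

E[α(G)] ≥ 287/2 ≈ 143.500000.


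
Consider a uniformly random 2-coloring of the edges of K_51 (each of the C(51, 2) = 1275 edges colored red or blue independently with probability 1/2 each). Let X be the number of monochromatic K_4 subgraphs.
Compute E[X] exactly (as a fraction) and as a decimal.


Let X = Σ_S X_S over the C(51, 4) = 249900 subsets S of size 4, where X_S = 1 if the K_4 on S is monochromatic.
For a fixed S, the K_4 on S has C(4, 2) = 6 edges. P[all 6 edges red] = (1/2)^6, and likewise for blue, so P[monochromatic] = 2·(1/2)^6 = 2^{1 − 6} = 1/32.
By linearity of expectation: E[X] = C(51, 4) · 2^{1 − 6} = 249900 · 1/32 = 62475/8.
Numerically: E[X] ≈ 7809.375.

E[X] = C(51,4)·2^(1−C(4,2)) = 62475/8 ≈ 7809.375.


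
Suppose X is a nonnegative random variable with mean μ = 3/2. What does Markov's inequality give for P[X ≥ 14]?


μ = E[X] = 3/2, a = 14.
Markov: P[X ≥ 14] ≤ μ/a = (3/2)/14 = 3/28.
Numerically: ≈ 0.107.
(Since a = 14 > μ = 1.500, the bound 3/28 is < 1 and informative.)

P[X ≥ 14] ≤ 3/28 ≈ 0.107.


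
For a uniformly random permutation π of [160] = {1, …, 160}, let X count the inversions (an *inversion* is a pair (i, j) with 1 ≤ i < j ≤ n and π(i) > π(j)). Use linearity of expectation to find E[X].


Write X = Σ X_I over the C(160, 2) = 12720 pairs i < j, with X_I the indicator of one inversion.
There are 12720 indicators.
For each fixed pair i < j, the values π(i) and π(j) are two distinct elements of {1, …, 160} in uniformly random order; by symmetry P[π(i) > π(j)] = 1/2.
By linearity: E[X] = 12720 · (1/2) = C(160, 2) · (1/2) = 12720/2 = 6360 ≈ 6360.000000.

E[X] = 6360 = 6360.000000.


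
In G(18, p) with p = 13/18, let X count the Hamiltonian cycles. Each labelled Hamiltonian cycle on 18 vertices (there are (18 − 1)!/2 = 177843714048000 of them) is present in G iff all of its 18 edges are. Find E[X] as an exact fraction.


K_18 has (18 − 1)!/2 = 177843714048000 labelled Hamiltonian cycles.
For each such Hamiltonian cycle H, let X_H = 1 if all 18 edges of H are present in G. Then P[X_H = 1] = p^{18} = (13/18)^{18} = 112455406951957393129/39346408075296537575424.
By linearity: E[X] = Σ_H E[X_H] = 177843714048000 · p^{18} = 177843714048000 · 112455406951957393129/39346408075296537575424 = 1674446952588776589016668875/3294258113514384.
Numerically: E[X] ≈ 5.083e+11.

E[X] = 177843714048000 · (13/18)^{18} = 1674446952588776589016668875/3294258113514384 ≈ 5.083e+11.


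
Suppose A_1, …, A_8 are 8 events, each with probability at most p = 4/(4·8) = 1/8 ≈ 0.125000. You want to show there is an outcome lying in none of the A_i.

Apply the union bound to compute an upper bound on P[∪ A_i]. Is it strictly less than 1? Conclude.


Union bound: P[∪_{i=1}^{8} A_i] ≤ Σ_i P[A_i] ≤ 8·p = 8·(1/8) = 1.
Numerically: 1 ≈ 1.000000.
Is 1 < 1? NO.
Since the bound 1 is ≥ 1, the union bound is uninformative here; it does NOT by itself certify existence.

8·p = 1 ≈ 1.000000; existence NOT certified by the union bound.


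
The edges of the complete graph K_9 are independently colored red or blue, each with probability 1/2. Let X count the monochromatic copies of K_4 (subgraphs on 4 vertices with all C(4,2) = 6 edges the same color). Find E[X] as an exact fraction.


Let X = Σ_S X_S over the C(9, 4) = 126 subsets S of size 4, where X_S = 1 if the K_4 on S is monochromatic.
For a fixed S, the K_4 on S has C(4, 2) = 6 edges. P[all 6 edges red] = (1/2)^6, and likewise for blue, so P[monochromatic] = 2·(1/2)^6 = 2^{1 − 6} = 1/32.
By linearity of expectation: E[X] = C(9, 4) · 2^{1 − 6} = 126 · 1/32 = 63/16.
Numerically: E[X] ≈ 3.93750.

E[X] = C(9,4)·2^(1−C(4,2)) = 63/16 ≈ 3.93750.


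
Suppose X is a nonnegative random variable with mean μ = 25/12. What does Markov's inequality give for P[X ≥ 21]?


μ = E[X] = 25/12, a = 21.
Markov: P[X ≥ 21] ≤ μ/a = (25/12)/21 = 25/252.
Numerically: ≈ 0.09921.
(Since a = 21 > μ = 2.08333, the bound 25/252 is < 1 and informative.)

P[X ≥ 21] ≤ 25/252 ≈ 0.09921.


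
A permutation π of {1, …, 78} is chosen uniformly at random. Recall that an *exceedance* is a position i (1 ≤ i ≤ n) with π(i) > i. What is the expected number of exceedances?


Write X = Σ_{i=1}^{78} X_i, where X_i = 1_{π(i) > i}.
For each fixed i, π(i) is uniform over {1, …, 78} (marginal of a uniform permutation), so P[π(i) > i] = (n − i)/n. Summing: Σ_{i=1}^{78} (n − i)/n = (0 + 1 + … + 77)/78 = 78(78 − 1)/(2·78) = (78 − 1)/2.
Hence E[X] = Σ_{i=1}^{78} (78 − i)/78 = 77/2 ≈ 38.5000.

E[X] = 77/2 = 38.5000.


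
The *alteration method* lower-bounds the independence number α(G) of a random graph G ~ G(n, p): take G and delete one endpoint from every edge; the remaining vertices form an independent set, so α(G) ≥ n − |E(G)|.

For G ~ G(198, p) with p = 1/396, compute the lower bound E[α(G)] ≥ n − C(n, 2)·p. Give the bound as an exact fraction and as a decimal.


E[|E(G)|] = C(198, 2)·p = 19503 · (1/396) = 197/4.
E[α(G)] ≥ n − E[|E(G)|] = 198 − 197/4 = 595/4.
Numerically: ≈ 148.75000.
(This is only a lower bound; the true E[α(G)] may be larger.)

E[α(G)] ≥ 595/4 ≈ 148.75000.


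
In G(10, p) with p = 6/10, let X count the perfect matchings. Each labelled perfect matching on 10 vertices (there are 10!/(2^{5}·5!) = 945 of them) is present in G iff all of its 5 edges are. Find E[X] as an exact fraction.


K_10 has 10!/(2^{5}·5!) = 945 labelled perfect matchings.
For each such perfect matching H, let X_H = 1 if all 5 edges of H are present in G. Then P[X_H = 1] = p^{5} = (3/5)^{5} = 243/3125.
By linearity of expectation: E[X] = Σ_H E[X_H] = 945 · p^{5} = 945 · 243/3125 = 45927/625.
Numerically: E[X] ≈ 73.5.

E[X] = 945 · (3/5)^{5} = 45927/625 ≈ 73.5.


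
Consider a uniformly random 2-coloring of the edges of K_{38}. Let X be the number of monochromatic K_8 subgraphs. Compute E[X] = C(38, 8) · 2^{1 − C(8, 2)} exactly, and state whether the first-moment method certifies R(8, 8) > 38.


E[X] = C(38, 8) · 2^{1 − 28} = 48903492 · 2^{−27} = 48903492/134217728.
As a reduced fraction: E[X] = 12225873/33554432 ≈ 0.364359.
Is E[X] < 1? YES.
Since E[X] < 1, there exists a 2-coloring of K_{38} with no monochromatic K_8; hence R(8, 8) > 38.

E[X] = 12225873/33554432 ≈ 0.364359; E[X] < 1, so R(8, 8) > 38.


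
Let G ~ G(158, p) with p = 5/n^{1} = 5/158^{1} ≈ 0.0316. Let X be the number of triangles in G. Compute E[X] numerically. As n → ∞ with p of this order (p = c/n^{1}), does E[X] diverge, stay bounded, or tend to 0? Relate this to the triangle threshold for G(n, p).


Number of potential triangles: C(158, 3) = 644956.
Each occurs with probability p³ ≈ (0.0316)³ ≈ 3.16912e-05.
By linearity: E[X] = C(158, 3)·p³ ≈ 644956 · 3.16912e-05 ≈ 20.439.
Here α = 1, so p = 5/n is exactly at the triangle threshold p ~ 1/n. Asymptotically E[X] → c³/6 = 5³/6 = 125/6 ≈ 20.833, a bounded constant. In this regime the triangle count is asymptotically Poisson(c³/6).

E[X] ≈ 20.439; in regime p = Θ(1/n^{1}) E[X] stays bounded (at the triangle threshold p ~ 1/n).


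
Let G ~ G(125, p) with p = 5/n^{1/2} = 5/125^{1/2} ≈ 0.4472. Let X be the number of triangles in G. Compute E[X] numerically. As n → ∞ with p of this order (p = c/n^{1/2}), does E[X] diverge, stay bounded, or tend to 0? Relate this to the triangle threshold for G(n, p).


Number of potential triangles: C(125, 3) = 317750.
Each occurs with probability p³ ≈ (0.4472)³ ≈ 8.944272e-02.
By linearity: E[X] = C(125, 3)·p³ ≈ 317750 · 8.944272e-02 ≈ 28420.4240.
Since α = 1/2 < 1, p = c/n^{1/2} ≫ 1/n is above the triangle threshold p ~ 1/n. Asymptotically E[X] ~ (c³/6)·n^{3(1−α)} = (5³/6)·n^{1.5} → ∞; triangles are abundant w.h.p.

E[X] ≈ 28420.4240; in regime p = Θ(1/n^{1/2}) E[X] diverges (above the triangle threshold p ~ 1/n).


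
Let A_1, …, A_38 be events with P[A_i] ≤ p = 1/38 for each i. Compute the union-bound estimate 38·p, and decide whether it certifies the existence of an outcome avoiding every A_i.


Union bound: P[∪_{i=1}^{38} A_i] ≤ Σ_i P[A_i] ≤ 38·p = 38·(1/38) = 1.
Numerically: 1 ≈ 1.000.
Is 1 < 1? NO.
Since the bound 1 is ≥ 1, the union bound is uninformative here; it does NOT by itself certify existence.

38·p = 1 ≈ 1.000; existence NOT certified by the union bound.


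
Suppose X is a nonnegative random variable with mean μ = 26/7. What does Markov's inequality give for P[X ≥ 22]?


μ = E[X] = 26/7, a = 22.
Markov: P[X ≥ 22] ≤ μ/a = (26/7)/22 = 13/77.
Numerically: ≈ 0.1688.
(Since a = 22 > μ = 3.7143, the bound 13/77 is < 1 and informative.)

P[X ≥ 22] ≤ 13/77 ≈ 0.1688.


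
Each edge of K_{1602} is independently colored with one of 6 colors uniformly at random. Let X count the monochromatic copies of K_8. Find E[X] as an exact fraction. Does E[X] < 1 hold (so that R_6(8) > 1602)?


E[X] = C(1602, 8) · 6^{1 − 28} = 1057248389245018627800 · 6^{−27} = 1057248389245018627800/1023490369077469249536.
As a reduced fraction: E[X] = 14684005406180814275/14215144014964850688 ≈ 1.0329832.
Is E[X] < 1? NO.
Since E[X] ≥ 1, the first-moment bound is inconclusive at n = 1602; it does NOT by itself certify R_6(8) > 1602.

E[X] = 14684005406180814275/14215144014964850688 ≈ 1.0329832; E[X] ≥ 1; first-moment method inconclusive here.


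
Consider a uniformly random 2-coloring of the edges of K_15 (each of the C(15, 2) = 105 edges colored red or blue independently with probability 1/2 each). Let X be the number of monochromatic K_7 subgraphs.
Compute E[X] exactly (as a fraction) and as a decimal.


Let X = Σ_S X_S over the C(15, 7) = 6435 subsets S of size 7, where X_S = 1 if the K_7 on S is monochromatic.
For a fixed S, the K_7 on S has C(7, 2) = 21 edges. P[all 21 edges red] = (1/2)^21, and likewise for blue, so P[monochromatic] = 2·(1/2)^21 = 2^{1 − 21} = 1/1048576.
By linearity: E[X] = C(15, 7) · 2^{1 − 21} = 6435 · 1/1048576 = 6435/1048576.
Numerically: E[X] ≈ 0.006137.

E[X] = C(15,7)·2^(1−C(7,2)) = 6435/1048576 ≈ 0.006137.


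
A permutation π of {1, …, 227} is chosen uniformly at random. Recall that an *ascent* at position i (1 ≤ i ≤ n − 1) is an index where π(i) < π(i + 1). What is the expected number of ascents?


Write X = Σ X_I over i = 1, …, 226, with X_I the indicator of one ascent.
There are 226 indicators.
For each fixed i, the pair (π(i), π(i+1)) is a uniformly random ordered pair of distinct values from {1, …, 227}; by symmetry P[π(i) < π(i+1)] = 1/2.
By linearity: E[X] = 226 · (1/2) = (227 − 1) · (1/2) = 113 ≈ 113.0000.

E[X] = 113 = 113.0000.


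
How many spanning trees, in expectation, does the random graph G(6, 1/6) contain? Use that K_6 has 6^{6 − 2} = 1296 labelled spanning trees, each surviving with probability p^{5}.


K_6 has 6^{6 − 2} = 1296 labelled spanning trees.
For each such spanning tree H, let X_H = 1 if all 5 edges of H are present in G. Then P[X_H = 1] = p^{5} = (1/6)^{5} = 1/7776.
By linearity of expectation: E[X] = Σ_H E[X_H] = 1296 · p^{5} = 1296 · 1/7776 = 1/6.
Numerically: E[X] ≈ 0.1667.

E[X] = 1296 · (1/6)^{5} = 1/6 ≈ 0.1667.


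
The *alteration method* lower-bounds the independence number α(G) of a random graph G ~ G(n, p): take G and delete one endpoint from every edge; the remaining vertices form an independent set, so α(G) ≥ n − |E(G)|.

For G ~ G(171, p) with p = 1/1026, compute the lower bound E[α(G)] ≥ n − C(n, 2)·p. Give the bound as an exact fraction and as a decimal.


E[|E(G)|] = C(171, 2)·p = 14535 · (1/1026) = 85/6.
E[α(G)] ≥ n − E[|E(G)|] = 171 − 85/6 = 941/6.
Numerically: ≈ 156.833333.
(This is only a lower bound; the true E[α(G)] may be larger.)

E[α(G)] ≥ 941/6 ≈ 156.833333.


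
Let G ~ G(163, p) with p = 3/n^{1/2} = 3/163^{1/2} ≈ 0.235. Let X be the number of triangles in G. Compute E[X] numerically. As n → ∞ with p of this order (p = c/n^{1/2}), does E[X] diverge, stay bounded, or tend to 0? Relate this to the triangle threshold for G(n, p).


Number of potential triangles: C(163, 3) = 708561.
Each occurs with probability p³ ≈ (0.235)³ ≈ 1.29743e-02.
By linearity: E[X] = C(163, 3)·p³ ≈ 708561 · 1.29743e-02 ≈ 9193.050.
Since α = 1/2 < 1, p = c/n^{1/2} ≫ 1/n is above the triangle threshold p ~ 1/n. Asymptotically E[X] ~ (c³/6)·n^{3(1−α)} = (3³/6)·n^{1.5} → ∞; triangles are abundant w.h.p.

E[X] ≈ 9193.050; in regime p = Θ(1/n^{1/2}) E[X] diverges (above the triangle threshold p ~ 1/n).


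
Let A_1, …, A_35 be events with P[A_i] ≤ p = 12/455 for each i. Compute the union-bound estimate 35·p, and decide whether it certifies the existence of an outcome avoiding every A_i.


Union bound: P[∪_{i=1}^{35} A_i] ≤ Σ_i P[A_i] ≤ 35·p = 35·(12/455) = 12/13.
Numerically: 12/13 ≈ 0.923.
Is 12/13 < 1? YES.
Since P[∪ A_i] ≤ 12/13 < 1, the complement has P[∩ A_i^c] ≥ 1 − 12/13 = 1/13 > 0, so some outcome avoids every A_i.

35·p = 12/13 ≈ 0.923; existence CERTIFIED by the union bound.


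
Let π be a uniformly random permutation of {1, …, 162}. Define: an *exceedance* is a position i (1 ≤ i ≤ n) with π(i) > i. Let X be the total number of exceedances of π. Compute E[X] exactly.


Write X = Σ_{i=1}^{162} X_i, where X_i = 1_{π(i) > i}.
For each fixed i, π(i) is uniform over {1, …, 162} (marginal of a uniform permutation), so P[π(i) > i] = (n − i)/n. Summing: Σ_{i=1}^{162} (n − i)/n = (0 + 1 + … + 161)/162 = 162(162 − 1)/(2·162) = (162 − 1)/2.
Hence E[X] = Σ_{i=1}^{162} (162 − i)/162 = 161/2 ≈ 80.500000.

E[X] = 161/2 = 80.500000.


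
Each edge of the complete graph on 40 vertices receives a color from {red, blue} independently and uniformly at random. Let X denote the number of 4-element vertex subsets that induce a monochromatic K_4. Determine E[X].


Let X = Σ_S X_S over the C(40, 4) = 91390 subsets S of size 4, where X_S = 1 if the K_4 on S is monochromatic.
For a fixed S, the K_4 on S has C(4, 2) = 6 edges. P[all 6 edges red] = (1/2)^6, and likewise for blue, so P[monochromatic] = 2·(1/2)^6 = 2^{1 − 6} = 1/32.
Summing: E[X] = C(40, 4) · 2^{1 − 6} = 91390 · 1/32 = 45695/16.
Numerically: E[X] ≈ 2855.9375.

E[X] = C(40,4)·2^(1−C(4,2)) = 45695/16 ≈ 2855.9375.


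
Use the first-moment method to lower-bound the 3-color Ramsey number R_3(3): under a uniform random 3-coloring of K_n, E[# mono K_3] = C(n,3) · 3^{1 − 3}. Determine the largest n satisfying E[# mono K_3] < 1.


We need C(n, 3) · 3^{1 − 3} < 1, i.e. C(n, 3) < 3^{3 − 1} = 9.
Check values of n near the boundary:
  n = 3: C(3, 3) = 1; 1 < 9? YES
  n = 4: C(4, 3) = 4; 4 < 9? YES
  n = 5: C(5, 3) = 10; 10 < 9? NO
  n = 6: C(6, 3) = 20; 20 < 9? NO
  n = 7: C(7, 3) = 35; 35 < 9? NO
The largest n with C(n, 3) < 9 is n = 4 (where E[X] = 4/9 ≈ 0.444). Hence R_3(3) > 4, i.e. R_3(3) ≥ 5.

Largest n = 4; hence R_3(3) > 4.


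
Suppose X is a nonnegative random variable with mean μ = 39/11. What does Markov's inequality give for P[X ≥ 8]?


μ = E[X] = 39/11, a = 8.
Markov: P[X ≥ 8] ≤ μ/a = (39/11)/8 = 39/88.
Numerically: ≈ 0.443.
(Since a = 8 > μ = 3.545, the bound 39/88 is < 1 and informative.)

P[X ≥ 8] ≤ 39/88 ≈ 0.443.


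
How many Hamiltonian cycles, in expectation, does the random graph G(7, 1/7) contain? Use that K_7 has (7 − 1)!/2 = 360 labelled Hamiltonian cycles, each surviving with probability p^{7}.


K_7 has (7 − 1)!/2 = 360 labelled Hamiltonian cycles.
For each such Hamiltonian cycle H, let X_H = 1 if all 7 edges of H are present in G. Then P[X_H = 1] = p^{7} = (1/7)^{7} = 1/823543.
By linearity of expectation: E[X] = Σ_H E[X_H] = 360 · p^{7} = 360 · 1/823543 = 360/823543.
Numerically: E[X] ≈ 0.000437.

E[X] = 360 · (1/7)^{7} = 360/823543 ≈ 0.000437.


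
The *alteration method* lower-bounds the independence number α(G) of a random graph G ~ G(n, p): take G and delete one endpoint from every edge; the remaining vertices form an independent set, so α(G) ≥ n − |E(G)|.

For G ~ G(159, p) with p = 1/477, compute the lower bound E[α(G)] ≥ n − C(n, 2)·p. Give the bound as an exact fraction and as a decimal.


E[|E(G)|] = C(159, 2)·p = 12561 · (1/477) = 79/3.
E[α(G)] ≥ n − E[|E(G)|] = 159 − 79/3 = 398/3.
Numerically: ≈ 132.66667.
(This is only a lower bound; the true E[α(G)] may be larger.)

E[α(G)] ≥ 398/3 ≈ 132.66667.
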